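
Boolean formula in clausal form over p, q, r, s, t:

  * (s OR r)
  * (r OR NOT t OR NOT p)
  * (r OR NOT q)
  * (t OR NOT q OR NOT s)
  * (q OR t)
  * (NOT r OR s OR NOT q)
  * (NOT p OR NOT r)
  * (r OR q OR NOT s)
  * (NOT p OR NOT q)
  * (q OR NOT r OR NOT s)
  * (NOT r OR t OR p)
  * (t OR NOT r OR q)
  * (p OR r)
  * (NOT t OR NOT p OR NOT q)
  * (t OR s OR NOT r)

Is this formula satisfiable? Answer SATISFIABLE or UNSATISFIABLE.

Try p = False.
  then r is forced to True.
  then t is forced to True.
Branch on q: take q = False.
  then s is forced to False.
Every clause has at least one true literal under this assignment.
So p = F, q = F, r = T, s = F, t = T is a satisfying assignment.

SATISFIABLE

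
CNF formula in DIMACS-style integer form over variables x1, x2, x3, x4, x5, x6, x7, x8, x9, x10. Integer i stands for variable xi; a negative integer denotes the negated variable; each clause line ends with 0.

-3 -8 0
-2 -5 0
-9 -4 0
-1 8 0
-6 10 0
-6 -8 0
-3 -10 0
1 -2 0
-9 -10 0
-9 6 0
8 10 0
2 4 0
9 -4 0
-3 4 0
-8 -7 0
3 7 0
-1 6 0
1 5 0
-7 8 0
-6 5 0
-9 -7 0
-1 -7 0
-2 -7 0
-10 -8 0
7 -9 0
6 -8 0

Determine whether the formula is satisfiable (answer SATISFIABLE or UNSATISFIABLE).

UNSATISFIABLE

x8 = True:
  propagation gives x3=False, x6=False; an empty clause results — contradiction.
x8 = False:
  propagation gives x1=False, x2=False, x10=True, x3=False; an empty clause results — contradiction.
Every branch closes, so no satisfying assignment exists.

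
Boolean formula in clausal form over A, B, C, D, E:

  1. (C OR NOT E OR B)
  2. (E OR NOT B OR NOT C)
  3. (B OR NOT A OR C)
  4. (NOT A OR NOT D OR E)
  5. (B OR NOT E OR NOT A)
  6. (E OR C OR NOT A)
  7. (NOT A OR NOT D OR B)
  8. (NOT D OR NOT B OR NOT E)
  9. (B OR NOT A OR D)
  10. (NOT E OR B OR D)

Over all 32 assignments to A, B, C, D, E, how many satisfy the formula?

11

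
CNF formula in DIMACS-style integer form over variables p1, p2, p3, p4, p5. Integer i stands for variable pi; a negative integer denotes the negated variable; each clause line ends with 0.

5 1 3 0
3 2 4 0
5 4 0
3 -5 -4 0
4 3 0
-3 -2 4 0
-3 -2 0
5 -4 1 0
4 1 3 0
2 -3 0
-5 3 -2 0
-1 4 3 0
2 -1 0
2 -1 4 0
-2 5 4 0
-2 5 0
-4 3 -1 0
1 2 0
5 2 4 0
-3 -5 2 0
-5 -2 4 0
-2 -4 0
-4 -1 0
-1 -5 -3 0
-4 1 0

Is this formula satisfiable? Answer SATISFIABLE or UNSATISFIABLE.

UNSATISFIABLE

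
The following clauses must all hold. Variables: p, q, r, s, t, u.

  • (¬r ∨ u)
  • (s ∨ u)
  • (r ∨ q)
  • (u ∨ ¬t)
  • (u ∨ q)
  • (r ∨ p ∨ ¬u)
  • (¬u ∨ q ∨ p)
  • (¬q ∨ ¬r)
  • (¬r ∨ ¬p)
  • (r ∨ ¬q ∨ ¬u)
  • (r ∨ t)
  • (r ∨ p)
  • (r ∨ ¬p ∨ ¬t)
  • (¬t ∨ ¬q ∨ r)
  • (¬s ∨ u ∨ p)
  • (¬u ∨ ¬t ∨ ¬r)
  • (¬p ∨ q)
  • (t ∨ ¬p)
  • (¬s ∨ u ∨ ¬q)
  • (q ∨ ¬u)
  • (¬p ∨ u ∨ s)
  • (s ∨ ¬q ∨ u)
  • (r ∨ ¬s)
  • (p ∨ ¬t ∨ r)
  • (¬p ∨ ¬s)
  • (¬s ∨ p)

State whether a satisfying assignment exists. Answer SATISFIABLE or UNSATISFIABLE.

r = True:
  propagation gives u=True, q=False; an empty clause results — contradiction.
r = False:
  propagation gives q=True, u=False, s=True; an empty clause results — contradiction.
Every branch closes, so no satisfying assignment exists.

UNSATISFIABLE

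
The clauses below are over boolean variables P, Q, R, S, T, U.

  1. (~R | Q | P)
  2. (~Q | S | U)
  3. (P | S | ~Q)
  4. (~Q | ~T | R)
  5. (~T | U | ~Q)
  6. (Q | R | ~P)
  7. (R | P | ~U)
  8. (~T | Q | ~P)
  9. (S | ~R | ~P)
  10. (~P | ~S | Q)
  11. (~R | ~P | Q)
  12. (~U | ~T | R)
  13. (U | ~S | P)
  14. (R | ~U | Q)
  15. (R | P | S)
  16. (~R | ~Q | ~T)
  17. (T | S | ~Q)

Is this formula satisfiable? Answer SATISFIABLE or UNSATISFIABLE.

SATISFIABLE

Try P = True.
The remaining clauses are satisfied by Q = True, R = True, S = True, T = False, U = False.
So P=True, Q=True, R=True, S=True, T=False, U=False is a satisfying assignment.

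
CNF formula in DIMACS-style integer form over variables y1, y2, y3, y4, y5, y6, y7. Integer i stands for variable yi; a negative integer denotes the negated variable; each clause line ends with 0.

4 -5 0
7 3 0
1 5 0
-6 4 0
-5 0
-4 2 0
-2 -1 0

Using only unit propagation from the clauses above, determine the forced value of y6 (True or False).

False

(NOT y5) stands alone — y5 = False.
In (y5 OR y1), y5 is now false; y1 must hold, so y1 = True.
(NOT y1 OR NOT y2): since y1 = True, the clause reduces to (NOT y2). y2 = False.
From (y2 OR NOT y4) and y2 = False: y4 = False.
(NOT y6 OR y4) with y4 = False leaves only NOT y6, so y6 = False.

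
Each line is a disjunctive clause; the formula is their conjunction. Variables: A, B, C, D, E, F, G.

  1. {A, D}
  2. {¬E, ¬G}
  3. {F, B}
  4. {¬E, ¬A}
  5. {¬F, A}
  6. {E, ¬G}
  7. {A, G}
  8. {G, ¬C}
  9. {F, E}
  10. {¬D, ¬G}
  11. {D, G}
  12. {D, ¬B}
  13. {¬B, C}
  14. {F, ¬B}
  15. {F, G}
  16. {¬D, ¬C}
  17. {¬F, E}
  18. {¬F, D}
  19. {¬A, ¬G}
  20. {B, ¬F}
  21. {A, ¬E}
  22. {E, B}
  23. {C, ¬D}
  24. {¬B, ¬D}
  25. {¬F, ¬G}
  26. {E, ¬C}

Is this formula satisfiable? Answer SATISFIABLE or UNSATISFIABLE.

F = True:
  propagation gives A=True, E=False; an empty clause results — contradiction.
F = False:
  propagation gives B=True; an empty clause results — contradiction.
Every branch closes, so no satisfying assignment exists.

UNSATISFIABLE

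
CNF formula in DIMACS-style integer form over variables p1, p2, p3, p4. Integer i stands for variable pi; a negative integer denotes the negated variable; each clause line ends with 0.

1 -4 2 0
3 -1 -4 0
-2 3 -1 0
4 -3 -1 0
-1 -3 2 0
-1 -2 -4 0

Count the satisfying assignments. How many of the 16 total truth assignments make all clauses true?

Satisfying assignments:
  p1=F p2=F p3=F p4=F
  p1=F p2=F p3=T p4=F
  p1=F p2=T p3=F p4=F
  p1=F p2=T p3=F p4=T
  p1=F p2=T p3=T p4=F
  p1=F p2=T p3=T p4=T
  p1=T p2=F p3=F p4=F
Count: 7.

7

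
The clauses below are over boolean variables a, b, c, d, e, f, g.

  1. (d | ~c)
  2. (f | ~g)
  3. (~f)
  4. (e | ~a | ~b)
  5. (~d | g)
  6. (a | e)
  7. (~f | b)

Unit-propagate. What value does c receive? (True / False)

(~f) stands alone — f = False.
(f | ~g) with f = False leaves only ~g, so g = False.
In (g | ~d), g is now false; ~d must hold, so d = False.
(d | ~c): since d = False, the clause reduces to (~c). c = False.

False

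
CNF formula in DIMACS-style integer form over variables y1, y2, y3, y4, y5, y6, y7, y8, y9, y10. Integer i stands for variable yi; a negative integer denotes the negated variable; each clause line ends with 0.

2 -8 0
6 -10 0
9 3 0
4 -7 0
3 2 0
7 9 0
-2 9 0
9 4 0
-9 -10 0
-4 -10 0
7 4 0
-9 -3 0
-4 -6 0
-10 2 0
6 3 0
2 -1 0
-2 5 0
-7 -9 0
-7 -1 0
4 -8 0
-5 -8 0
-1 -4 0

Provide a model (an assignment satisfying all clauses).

Pure literal: y1 appears only negated; assign y1 = False.
Pure literal: y8 appears only negated; assign y8 = False.
Set y2 = False and propagate.
  then y3 is forced to True.
  then y9 is forced to False.
  then y7 is forced to True.
  then y4 is forced to True.
  then y10 is forced to False.
  then y6 is forced to False.
y5 is now unconstrained; take y5 = False.

y1=0  y2=0  y3=1  y4=1  y5=0  y6=0  y7=1  y8=0  y9=0  y10=0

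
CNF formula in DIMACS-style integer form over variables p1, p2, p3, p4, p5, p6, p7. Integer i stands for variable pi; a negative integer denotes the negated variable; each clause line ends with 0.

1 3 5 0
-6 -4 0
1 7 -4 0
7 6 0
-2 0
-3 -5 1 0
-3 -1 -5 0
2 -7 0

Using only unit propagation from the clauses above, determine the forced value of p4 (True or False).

False

(!p2) stands alone — p2 = False.
From (!p7 || p2) and p2 = False: p7 = False.
(p6 || p7) with p7 = False leaves only p6, so p6 = True.
From (!p6 || !p4) and p6 = True: p4 = False.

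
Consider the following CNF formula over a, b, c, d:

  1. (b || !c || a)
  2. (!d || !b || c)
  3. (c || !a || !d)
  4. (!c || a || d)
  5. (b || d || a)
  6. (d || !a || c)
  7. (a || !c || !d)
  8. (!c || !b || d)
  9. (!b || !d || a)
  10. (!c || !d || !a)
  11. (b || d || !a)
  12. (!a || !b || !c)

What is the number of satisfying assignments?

The models are:
  a=F b=F c=F d=T
  a=F b=T c=F d=F
Count: 2.

2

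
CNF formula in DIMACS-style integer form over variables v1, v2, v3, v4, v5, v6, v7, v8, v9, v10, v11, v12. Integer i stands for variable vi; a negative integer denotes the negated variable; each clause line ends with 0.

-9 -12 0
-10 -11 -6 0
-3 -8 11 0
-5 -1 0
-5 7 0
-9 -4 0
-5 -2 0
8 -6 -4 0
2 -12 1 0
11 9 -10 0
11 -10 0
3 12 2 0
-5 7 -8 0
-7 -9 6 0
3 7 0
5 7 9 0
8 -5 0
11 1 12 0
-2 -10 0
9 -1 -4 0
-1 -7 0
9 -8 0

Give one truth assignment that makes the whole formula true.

v1=False, v2=False, v3=True, v4=False, v5=True, v6=True, v7=True, v8=True, v9=True, v10=False, v11=True, v12=False

v4 occurs only negated in the remaining clauses — set v4 = False.
v10 occurs only negated in the remaining clauses — set v10 = False.
Branch on v1: take v1 = False.
Try v2 = False.
  then v12 is forced to False.
  then v3 is forced to True.
  then v11 is forced to True.
Try v5 = True.
  then v7 is forced to True.
  then v8 is forced to True.
  then v9 is forced to True.
  then v6 is forced to True.
Check each clause:
  1. {¬v12, ¬v9} — ¬v12 is true.
  2. {¬v11, ¬v10, ¬v6} — ¬v10 is true.
  3. {v11, ¬v8, ¬v3} — v11 is true.
  4. {¬v1, ¬v5} — ¬v1 is true.
  5. {v7, ¬v5} — v7 is true.
  6. {¬v4, ¬v9} — ¬v4 is true.
  7. {¬v2, ¬v5} — ¬v2 is true.
  8. {¬v6, v8, ¬v4} — v8 is true.
  9. {v2, ¬v12, v1} — ¬v12 is true.
  10. {¬v10, v11, v9} — v9 is true.
  11. {¬v10, v11} — v11 is true.
  12. {v3, v12, v2} — v3 is true.
  13. {v7, ¬v8, ¬v5} — v7 is true.
  14. {¬v9, v6, ¬v7} — v6 is true.
  15. {v3, v7} — v3 is true.
  16. {v9, v5, v7} — v9 is true.
  17. {¬v5, v8} — v8 is true.
  18. {v12, v1, v11} — v11 is true.
  19. {¬v10, ¬v2} — ¬v10 is true.
  20. {¬v4, ¬v1, v9} — v9 is true.
  21. {¬v7, ¬v1} — ¬v1 is true.
  22. {¬v8, v9} — v9 is true.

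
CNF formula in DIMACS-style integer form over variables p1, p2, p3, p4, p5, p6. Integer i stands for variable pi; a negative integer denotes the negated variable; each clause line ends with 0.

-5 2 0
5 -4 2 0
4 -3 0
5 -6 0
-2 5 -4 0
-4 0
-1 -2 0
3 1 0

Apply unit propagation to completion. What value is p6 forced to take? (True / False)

(¬p4) stands alone — p4 = False.
(¬p3 ∨ p4): since p4 = False, the clause reduces to (¬p3). p3 = False.
In (p1 ∨ p3), p3 is now false; p1 must hold, so p1 = True.
(¬p2 ∨ ¬p1) with p1 = True leaves only ¬p2, so p2 = False.
(p2 ∨ ¬p5) with p2 = False leaves only ¬p5, so p5 = False.
(¬p6 ∨ p5): since p5 = False, the clause reduces to (¬p6). p6 = False.

False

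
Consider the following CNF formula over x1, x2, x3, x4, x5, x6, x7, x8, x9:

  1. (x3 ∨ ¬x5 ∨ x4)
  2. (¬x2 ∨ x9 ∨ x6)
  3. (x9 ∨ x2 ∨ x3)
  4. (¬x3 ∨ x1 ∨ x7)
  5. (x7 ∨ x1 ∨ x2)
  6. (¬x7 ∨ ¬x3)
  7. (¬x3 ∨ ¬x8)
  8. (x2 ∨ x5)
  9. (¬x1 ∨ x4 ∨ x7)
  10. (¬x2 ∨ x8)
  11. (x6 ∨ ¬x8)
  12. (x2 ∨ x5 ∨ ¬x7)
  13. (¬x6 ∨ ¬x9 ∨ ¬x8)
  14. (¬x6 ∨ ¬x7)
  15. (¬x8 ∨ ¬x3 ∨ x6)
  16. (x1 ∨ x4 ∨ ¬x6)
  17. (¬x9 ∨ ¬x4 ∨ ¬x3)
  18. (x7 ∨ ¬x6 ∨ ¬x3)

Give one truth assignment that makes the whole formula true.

x1=False, x2=True, x3=False, x4=True, x5=True, x6=True, x7=False, x8=True, x9=False

Check each clause:
  1. (¬x5 ∨ x3 ∨ x4) — x4 is true.
  2. (x9 ∨ x6 ∨ ¬x2) — x6 is true.
  3. (x2 ∨ x9 ∨ x3) — x2 is true.
  4. (¬x3 ∨ x7 ∨ x1) — ¬x3 is true.
  5. (x1 ∨ x7 ∨ x2) — x2 is true.
  6. (¬x3 ∨ ¬x7) — ¬x7 is true.
  7. (¬x8 ∨ ¬x3) — ¬x3 is true.
  8. (x2 ∨ x5) — x2 is true.
  9. (¬x1 ∨ x4 ∨ x7) — x4 is true.
  10. (¬x2 ∨ x8) — x8 is true.
  11. (¬x8 ∨ x6) — x6 is true.
  12. (x5 ∨ x2 ∨ ¬x7) — ¬x7 is true.
  13. (¬x8 ∨ ¬x9 ∨ ¬x6) — ¬x9 is true.
  14. (¬x7 ∨ ¬x6) — ¬x7 is true.
  15. (¬x8 ∨ ¬x3 ∨ x6) — ¬x3 is true.
  16. (x4 ∨ ¬x6 ∨ x1) — x4 is true.
  17. (¬x9 ∨ ¬x3 ∨ ¬x4) — ¬x3 is true.
  18. (¬x3 ∨ x7 ∨ ¬x6) — ¬x3 is true.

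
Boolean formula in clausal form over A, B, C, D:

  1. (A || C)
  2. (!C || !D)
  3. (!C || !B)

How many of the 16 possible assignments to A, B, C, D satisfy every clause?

6

Satisfying assignments:
  A=F B=F C=T D=F
  A=T B=F C=F D=F
  A=T B=F C=F D=T
  A=T B=F C=T D=F
  A=T B=T C=F D=F
  A=T B=T C=F D=T
Count: 6.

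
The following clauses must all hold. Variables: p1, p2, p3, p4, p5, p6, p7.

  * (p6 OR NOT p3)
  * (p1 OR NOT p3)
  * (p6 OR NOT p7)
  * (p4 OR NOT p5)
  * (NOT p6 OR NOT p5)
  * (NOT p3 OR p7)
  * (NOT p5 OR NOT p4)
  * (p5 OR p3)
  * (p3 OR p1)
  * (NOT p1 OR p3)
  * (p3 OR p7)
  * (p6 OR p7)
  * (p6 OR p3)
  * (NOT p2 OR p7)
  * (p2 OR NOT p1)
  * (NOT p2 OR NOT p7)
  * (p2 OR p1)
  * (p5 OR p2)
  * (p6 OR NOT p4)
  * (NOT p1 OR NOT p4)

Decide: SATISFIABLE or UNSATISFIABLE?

p3 = True:
  propagation gives p6=True, p1=True, p5=False, p7=True; an empty clause results — contradiction.
p3 = False:
  propagation gives p5=True, p4=True; an empty clause results — contradiction.
Every branch closes, so no satisfying assignment exists.

UNSATISFIABLE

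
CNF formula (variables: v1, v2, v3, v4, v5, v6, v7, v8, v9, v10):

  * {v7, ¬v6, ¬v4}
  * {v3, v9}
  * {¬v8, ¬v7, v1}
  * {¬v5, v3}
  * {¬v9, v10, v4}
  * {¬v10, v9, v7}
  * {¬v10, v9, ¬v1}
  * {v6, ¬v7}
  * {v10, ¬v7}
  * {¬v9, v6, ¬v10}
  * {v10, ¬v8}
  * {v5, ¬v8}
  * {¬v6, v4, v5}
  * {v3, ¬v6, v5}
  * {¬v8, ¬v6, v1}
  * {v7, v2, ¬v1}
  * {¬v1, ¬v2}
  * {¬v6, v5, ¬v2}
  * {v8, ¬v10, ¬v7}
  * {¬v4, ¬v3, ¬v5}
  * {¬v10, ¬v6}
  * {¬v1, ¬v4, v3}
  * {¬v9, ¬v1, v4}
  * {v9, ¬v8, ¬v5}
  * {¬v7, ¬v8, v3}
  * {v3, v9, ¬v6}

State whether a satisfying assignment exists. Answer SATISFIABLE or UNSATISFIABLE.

Try v1 = False.
The remaining clauses are satisfied by v2 = True, v3 = True, v4 = False, v5 = False, v6 = False, v7 = False, v8 = False, v9 = False, v10 = False.
So v1=0, v2=1, v3=1, v4=0, v5=0, v6=0, v7=0, v8=0, v9=0, v10=0 is a satisfying assignment.

SATISFIABLE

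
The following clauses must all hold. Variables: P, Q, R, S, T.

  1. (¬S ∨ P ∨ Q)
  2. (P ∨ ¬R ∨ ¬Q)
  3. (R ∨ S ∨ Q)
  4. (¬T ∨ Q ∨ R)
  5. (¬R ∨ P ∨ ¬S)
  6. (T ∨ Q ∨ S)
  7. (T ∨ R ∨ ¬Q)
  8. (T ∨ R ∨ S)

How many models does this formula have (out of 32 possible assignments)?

Case analysis on Q and R:
  Q=T, R=T: remaining (P,S,T) ∈ {(T,F,F); (T,F,T); (T,T,F); (T,T,T)} — 4.
  Q=T, R=F: remaining (P,S,T) ∈ {(F,F,T); (F,T,T); (T,F,T); (T,T,T)} — 4.
  Q=F, R=T: remaining (P,S,T) ∈ {(F,F,T); (T,F,T); (T,T,F); (T,T,T)} — 4.
  Q=F, R=F: remaining (P,S,T) ∈ {(T,T,F)} — 1.
Total: 4 + 4 + 4 + 1 = 13.

13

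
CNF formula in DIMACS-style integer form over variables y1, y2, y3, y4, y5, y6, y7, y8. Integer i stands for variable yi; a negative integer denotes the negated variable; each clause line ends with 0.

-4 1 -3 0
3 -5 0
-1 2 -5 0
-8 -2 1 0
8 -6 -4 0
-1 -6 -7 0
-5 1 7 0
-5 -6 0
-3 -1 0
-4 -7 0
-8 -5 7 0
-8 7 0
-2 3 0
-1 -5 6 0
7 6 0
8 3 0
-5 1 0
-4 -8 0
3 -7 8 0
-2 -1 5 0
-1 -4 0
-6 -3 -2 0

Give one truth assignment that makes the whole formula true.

y1 = F, y2 = F, y3 = F, y4 = F, y5 = F, y6 = F, y7 = T, y8 = T

Pure literal: y4 appears only negated; assign y4 = False.
Try y1 = False.
  then y5 is forced to False.
Branch on y2: take y2 = False.
Set y3 = False and propagate.
  then y8 is forced to True.
  then y7 is forced to True.
y6 is now unconstrained; take y6 = False.
Every clause has at least one true literal under this assignment.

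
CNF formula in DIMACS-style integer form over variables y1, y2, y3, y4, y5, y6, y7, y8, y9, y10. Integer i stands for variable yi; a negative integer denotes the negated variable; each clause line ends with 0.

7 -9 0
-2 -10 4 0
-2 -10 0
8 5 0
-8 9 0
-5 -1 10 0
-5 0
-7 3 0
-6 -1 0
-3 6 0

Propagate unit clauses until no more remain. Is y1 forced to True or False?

False

(NOT y5) stands alone — y5 = False.
In (y8 OR y5), y5 is now false; y8 must hold, so y8 = True.
In (y9 OR NOT y8), NOT y8 is now false; y9 must hold, so y9 = True.
(y7 OR NOT y9) with y9 = True leaves only y7, so y7 = True.
(NOT y7 OR y3): since y7 = True, the clause reduces to (y3). y3 = True.
(y6 OR NOT y3) with y3 = True leaves only y6, so y6 = True.
From (NOT y6 OR NOT y1) and y6 = True: y1 = False.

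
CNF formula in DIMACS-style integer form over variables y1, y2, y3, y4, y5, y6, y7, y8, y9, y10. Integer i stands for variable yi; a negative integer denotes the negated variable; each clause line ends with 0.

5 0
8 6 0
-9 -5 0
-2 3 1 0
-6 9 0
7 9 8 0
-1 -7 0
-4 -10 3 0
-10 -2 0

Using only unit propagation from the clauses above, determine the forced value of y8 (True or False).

True

(y5) stands alone — y5 = True.
In (¬y9 ∨ ¬y5), ¬y5 is now false; ¬y9 must hold, so y9 = False.
(¬y6 ∨ y9): since y9 = False, the clause reduces to (¬y6). y6 = False.
(y6 ∨ y8): since y6 = False, the clause reduces to (y8). y8 = True.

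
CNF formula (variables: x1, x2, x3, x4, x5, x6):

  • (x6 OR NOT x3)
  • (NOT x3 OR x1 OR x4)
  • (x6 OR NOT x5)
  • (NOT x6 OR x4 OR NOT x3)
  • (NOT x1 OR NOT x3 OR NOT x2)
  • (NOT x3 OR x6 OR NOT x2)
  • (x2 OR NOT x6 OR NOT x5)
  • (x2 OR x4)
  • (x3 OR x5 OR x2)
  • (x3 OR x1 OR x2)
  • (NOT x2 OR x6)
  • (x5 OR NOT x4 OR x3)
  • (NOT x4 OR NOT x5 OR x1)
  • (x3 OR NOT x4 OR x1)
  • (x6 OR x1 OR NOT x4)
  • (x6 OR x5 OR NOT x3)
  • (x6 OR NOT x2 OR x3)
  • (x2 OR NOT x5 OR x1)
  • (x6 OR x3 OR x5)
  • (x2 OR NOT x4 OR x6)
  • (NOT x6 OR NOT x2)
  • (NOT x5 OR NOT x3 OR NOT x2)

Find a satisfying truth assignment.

Try x1 = True.
Try x2 = False.
  then x4 is forced to True.
  then x6 is forced to True.
  then x5 is forced to False.
  then x3 is forced to True.

x1=T  x2=F  x3=T  x4=T  x5=F  x6=T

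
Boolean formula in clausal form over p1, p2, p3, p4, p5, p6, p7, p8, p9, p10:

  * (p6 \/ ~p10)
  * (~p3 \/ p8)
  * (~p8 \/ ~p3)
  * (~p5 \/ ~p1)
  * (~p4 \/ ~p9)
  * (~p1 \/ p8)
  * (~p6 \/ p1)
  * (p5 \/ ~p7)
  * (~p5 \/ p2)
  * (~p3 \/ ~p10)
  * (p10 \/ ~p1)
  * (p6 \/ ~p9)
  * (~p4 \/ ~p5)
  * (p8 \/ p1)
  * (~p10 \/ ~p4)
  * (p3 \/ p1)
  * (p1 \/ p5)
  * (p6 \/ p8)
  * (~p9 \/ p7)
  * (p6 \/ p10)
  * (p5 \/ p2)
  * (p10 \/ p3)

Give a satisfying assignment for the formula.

p1=True, p2=True, p3=False, p4=False, p5=False, p6=True, p7=False, p8=True, p9=False, p10=True

Check each clause:
  1. (p6 \/ ~p10) — p6 is true.
  2. (~p3 \/ p8) — p8 is true.
  3. (~p3 \/ ~p8) — ~p3 is true.
  4. (~p5 \/ ~p1) — ~p5 is true.
  5. (~p4 \/ ~p9) — ~p4 is true.
  6. (p8 \/ ~p1) — p8 is true.
  7. (p1 \/ ~p6) — p1 is true.
  8. (~p7 \/ p5) — ~p7 is true.
  9. (~p5 \/ p2) — p2 is true.
  10. (~p10 \/ ~p3) — ~p3 is true.
  11. (p10 \/ ~p1) — p10 is true.
  12. (~p9 \/ p6) — p6 is true.
  13. (~p4 \/ ~p5) — ~p5 is true.
  14. (p8 \/ p1) — p8 is true.
  15. (~p10 \/ ~p4) — ~p4 is true.
  16. (p1 \/ p3) — p1 is true.
  17. (p1 \/ p5) — p1 is true.
  18. (p6 \/ p8) — p8 is true.
  19. (p7 \/ ~p9) — ~p9 is true.
  20. (p6 \/ p10) — p10 is true.
  21. (p2 \/ p5) — p2 is true.
  22. (p3 \/ p10) — p10 is true.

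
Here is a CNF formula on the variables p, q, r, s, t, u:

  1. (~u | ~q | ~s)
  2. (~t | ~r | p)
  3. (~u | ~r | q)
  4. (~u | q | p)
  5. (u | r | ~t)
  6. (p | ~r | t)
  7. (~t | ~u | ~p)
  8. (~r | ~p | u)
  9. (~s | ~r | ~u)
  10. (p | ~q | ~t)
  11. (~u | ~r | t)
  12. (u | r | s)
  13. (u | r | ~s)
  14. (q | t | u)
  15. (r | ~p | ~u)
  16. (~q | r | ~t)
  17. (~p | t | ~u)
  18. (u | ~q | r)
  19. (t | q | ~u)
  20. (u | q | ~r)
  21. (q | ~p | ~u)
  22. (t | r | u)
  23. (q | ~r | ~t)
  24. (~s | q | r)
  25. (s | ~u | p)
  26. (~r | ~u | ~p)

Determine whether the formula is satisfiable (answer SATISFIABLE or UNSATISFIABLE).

UNSATISFIABLE

u = True:
  p = True:
    propagation gives t=False; an empty clause results — contradiction.
  p = False:
    propagation gives q=True, s=False; an empty clause results — contradiction.
u = False:
  r = True:
    propagation gives p=False, t=False; an empty clause results — contradiction.
  r = False:
    propagation gives t=False; an empty clause results — contradiction.
Every branch closes, so no satisfying assignment exists.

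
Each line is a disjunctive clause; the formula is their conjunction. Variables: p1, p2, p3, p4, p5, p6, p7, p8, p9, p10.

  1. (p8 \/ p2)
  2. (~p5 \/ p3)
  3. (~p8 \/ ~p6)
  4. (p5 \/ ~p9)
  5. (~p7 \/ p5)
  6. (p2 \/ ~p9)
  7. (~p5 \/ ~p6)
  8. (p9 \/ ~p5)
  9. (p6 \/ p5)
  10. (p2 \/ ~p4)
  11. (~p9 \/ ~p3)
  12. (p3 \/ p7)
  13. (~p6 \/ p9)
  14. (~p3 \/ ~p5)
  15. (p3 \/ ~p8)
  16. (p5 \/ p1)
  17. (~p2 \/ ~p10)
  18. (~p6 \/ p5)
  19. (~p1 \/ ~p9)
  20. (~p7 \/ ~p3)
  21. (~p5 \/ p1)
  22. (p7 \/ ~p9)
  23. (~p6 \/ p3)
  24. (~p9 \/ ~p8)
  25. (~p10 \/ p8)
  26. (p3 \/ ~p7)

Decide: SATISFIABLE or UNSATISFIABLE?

UNSATISFIABLE

p5 = True:
  propagation gives p3=True; an empty clause results — contradiction.
p5 = False:
  propagation gives p9=False, p7=False, p6=True; an empty clause results — contradiction.
Every branch closes, so no satisfying assignment exists.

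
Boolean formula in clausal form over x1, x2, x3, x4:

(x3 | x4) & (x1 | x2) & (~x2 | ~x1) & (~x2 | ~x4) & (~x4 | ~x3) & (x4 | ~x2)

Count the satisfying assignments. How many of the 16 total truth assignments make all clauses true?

2

The models are:
  x1=T x2=F x3=F x4=T
  x1=T x2=F x3=T x4=F
Count: 2.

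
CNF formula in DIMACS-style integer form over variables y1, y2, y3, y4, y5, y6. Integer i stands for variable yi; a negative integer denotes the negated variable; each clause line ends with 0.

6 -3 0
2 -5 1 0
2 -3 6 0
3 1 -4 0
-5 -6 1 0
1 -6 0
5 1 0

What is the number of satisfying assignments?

25

Case analysis on y1 and y6:
  y1=T, y6=T: y2, y3, y4, y5 free → 2^4 = 16.
  y1=T, y6=F: forces y3=F; y2, y4, y5 free → 2^3 = 8.
  y1=F, y6=T: a clause becomes empty — 0.
  y1=F, y6=F: remaining (y2,y3,y4,y5) ∈ {(T,F,F,T)} — 1.
Total: 16 + 8 + 0 + 1 = 25.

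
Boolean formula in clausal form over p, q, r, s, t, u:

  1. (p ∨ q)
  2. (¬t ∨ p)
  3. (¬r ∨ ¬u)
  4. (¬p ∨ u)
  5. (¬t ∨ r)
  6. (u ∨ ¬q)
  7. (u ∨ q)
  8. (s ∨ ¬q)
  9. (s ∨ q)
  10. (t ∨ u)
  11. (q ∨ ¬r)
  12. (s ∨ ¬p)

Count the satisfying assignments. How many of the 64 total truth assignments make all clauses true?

3

Satisfying assignments:
  p=0 q=1 r=0 s=1 t=0 u=1
  p=1 q=0 r=0 s=1 t=0 u=1
  p=1 q=1 r=0 s=1 t=0 u=1
Count: 3.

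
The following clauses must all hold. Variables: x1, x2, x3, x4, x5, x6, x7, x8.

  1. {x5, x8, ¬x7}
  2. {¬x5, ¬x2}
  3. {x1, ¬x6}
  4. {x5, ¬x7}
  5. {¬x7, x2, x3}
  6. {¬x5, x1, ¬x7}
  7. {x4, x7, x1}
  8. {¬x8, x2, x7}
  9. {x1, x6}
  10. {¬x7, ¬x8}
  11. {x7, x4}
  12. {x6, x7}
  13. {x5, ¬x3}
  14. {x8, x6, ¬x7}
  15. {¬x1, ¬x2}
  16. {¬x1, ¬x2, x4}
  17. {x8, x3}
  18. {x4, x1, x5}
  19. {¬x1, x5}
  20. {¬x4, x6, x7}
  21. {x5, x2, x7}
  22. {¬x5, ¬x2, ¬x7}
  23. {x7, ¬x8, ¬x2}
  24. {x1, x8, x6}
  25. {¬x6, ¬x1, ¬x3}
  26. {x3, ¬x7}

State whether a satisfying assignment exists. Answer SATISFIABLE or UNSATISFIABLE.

x7 = True:
  propagation gives x5=True, x2=False, x3=True, x1=True; an empty clause results — contradiction.
x7 = False:
  propagation gives x4=True, x6=True, x1=True, x2=False; an empty clause results — contradiction.
Every branch closes, so no satisfying assignment exists.

UNSATISFIABLE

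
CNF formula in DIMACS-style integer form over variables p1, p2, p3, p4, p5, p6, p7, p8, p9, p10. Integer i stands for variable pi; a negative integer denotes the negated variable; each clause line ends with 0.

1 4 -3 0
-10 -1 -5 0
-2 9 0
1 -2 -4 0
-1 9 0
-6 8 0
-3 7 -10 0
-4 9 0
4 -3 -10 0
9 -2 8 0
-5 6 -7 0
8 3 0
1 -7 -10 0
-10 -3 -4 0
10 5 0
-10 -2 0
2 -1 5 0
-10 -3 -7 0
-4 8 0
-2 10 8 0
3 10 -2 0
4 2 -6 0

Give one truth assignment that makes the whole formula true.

p1 = False, p2 = False, p3 = False, p4 = False, p5 = False, p6 = False, p7 = False, p8 = True, p9 = False, p10 = True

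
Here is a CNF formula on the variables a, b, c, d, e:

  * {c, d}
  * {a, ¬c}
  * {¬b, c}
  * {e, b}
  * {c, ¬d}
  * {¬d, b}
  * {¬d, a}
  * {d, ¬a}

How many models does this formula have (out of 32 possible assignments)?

The models are:
  a=1 b=1 c=1 d=1 e=0
  a=1 b=1 c=1 d=1 e=1
Count: 2.

2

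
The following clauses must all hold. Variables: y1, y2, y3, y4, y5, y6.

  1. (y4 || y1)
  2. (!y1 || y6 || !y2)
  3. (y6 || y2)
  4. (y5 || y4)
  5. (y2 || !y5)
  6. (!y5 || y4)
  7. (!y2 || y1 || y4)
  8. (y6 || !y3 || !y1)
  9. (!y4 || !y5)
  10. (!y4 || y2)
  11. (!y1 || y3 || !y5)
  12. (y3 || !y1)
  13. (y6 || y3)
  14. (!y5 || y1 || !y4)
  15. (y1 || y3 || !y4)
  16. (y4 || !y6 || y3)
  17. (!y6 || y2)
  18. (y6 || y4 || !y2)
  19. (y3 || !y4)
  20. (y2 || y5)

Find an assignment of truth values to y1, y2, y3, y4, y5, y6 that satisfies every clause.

y1=False  y2=True  y3=True  y4=True  y5=False  y6=False

Branch on y1: take y1 = False.
  then y4 is forced to True.
  then y5 is forced to False.
  then y2 is forced to True.
  then y3 is forced to True.
y6 is now unconstrained; take y6 = False.
Every clause has at least one true literal under this assignment.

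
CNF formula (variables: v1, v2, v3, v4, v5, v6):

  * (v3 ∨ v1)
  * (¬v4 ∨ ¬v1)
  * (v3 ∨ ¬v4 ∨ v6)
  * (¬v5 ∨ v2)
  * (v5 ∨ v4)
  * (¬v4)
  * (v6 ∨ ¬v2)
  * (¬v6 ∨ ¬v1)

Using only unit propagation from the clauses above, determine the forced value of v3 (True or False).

(¬v4) stands alone — v4 = False.
From (v5 ∨ v4) and v4 = False: v5 = True.
(v2 ∨ ¬v5) with v5 = True leaves only v2, so v2 = True.
(¬v2 ∨ v6) with v2 = True leaves only v6, so v6 = True.
(¬v6 ∨ ¬v1) with v6 = True leaves only ¬v1, so v1 = False.
From (v1 ∨ v3) and v1 = False: v3 = True.

True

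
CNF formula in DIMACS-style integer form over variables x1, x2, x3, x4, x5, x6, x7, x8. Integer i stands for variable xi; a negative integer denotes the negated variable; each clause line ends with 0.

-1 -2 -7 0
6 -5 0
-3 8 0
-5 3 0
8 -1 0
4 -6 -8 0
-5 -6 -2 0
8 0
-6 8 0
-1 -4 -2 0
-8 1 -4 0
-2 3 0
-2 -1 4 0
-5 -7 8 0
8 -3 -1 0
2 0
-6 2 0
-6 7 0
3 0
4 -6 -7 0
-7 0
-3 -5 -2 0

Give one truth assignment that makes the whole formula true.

(x8) is a unit clause, so x8 = True.
The clause (x2) is unit: x2 must be True.
The clause (x3) is unit: x3 must be True.
(~x7) is a unit clause, so x7 = False.
(~x6) is a unit clause, so x6 = False.
(~x5) is a unit clause, so x5 = False.
Try x1 = False.
  then x4 is forced to False.

x1=F, x2=T, x3=T, x4=F, x5=F, x6=F, x7=F, x8=T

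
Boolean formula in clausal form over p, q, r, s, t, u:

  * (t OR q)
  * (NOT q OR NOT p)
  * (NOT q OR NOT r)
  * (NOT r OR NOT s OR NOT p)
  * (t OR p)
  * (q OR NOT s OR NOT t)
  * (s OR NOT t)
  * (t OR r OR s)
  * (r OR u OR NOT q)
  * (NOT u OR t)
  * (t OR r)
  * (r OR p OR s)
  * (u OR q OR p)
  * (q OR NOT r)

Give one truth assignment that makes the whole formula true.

p=False, q=True, r=False, s=True, t=True, u=True

Check each clause:
  1. (t OR q) — q is true.
  2. (NOT q OR NOT p) — NOT p is true.
  3. (NOT q OR NOT r) — NOT r is true.
  4. (NOT s OR NOT p OR NOT r) — NOT r is true.
  5. (t OR p) — t is true.
  6. (NOT s OR q OR NOT t) — q is true.
  7. (NOT t OR s) — s is true.
  8. (r OR t OR s) — s is true.
  9. (NOT q OR r OR u) — u is true.
  10. (t OR NOT u) — t is true.
  11. (t OR r) — t is true.
  12. (r OR p OR s) — s is true.
  13. (q OR p OR u) — q is true.
  14. (q OR NOT r) — q is true.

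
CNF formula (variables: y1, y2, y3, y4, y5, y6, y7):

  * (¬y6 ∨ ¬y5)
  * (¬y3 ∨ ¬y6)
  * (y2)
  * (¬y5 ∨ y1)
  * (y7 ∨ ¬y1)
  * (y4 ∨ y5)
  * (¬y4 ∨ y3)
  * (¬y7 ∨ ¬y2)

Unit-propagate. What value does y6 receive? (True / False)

False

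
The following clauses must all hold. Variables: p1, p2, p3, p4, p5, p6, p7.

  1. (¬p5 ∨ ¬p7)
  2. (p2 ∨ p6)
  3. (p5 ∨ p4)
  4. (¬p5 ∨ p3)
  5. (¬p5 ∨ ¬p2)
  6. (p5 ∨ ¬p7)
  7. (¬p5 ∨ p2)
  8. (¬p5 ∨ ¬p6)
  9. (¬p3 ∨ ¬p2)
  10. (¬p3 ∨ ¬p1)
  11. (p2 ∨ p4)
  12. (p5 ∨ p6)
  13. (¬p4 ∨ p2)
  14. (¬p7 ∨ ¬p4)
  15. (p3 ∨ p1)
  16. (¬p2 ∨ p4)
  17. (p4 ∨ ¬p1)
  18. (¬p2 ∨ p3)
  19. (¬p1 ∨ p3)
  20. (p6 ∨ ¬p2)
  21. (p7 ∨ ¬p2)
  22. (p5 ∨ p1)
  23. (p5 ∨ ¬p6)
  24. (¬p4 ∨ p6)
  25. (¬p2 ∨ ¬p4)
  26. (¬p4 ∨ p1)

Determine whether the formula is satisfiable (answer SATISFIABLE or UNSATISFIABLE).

p2 = True:
  propagation gives p5=False, p4=True; an empty clause results — contradiction.
p2 = False:
  propagation gives p6=True, p5=False; an empty clause results — contradiction.
Every branch closes, so no satisfying assignment exists.

UNSATISFIABLE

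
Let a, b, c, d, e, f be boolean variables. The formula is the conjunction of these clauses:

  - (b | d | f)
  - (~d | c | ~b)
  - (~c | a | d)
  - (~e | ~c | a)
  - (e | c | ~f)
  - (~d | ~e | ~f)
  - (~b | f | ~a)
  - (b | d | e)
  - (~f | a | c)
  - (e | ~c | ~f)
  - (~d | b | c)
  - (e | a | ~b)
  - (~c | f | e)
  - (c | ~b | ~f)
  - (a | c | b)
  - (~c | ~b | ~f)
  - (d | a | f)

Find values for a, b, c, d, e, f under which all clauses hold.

Branch on a: take a = True.
Try b = False.
Branch on c: take c = True.
The remaining clauses are satisfied by d = True, e = True, f = False.
Every clause has at least one true literal under this assignment.

a=True, b=False, c=True, d=True, e=True, f=False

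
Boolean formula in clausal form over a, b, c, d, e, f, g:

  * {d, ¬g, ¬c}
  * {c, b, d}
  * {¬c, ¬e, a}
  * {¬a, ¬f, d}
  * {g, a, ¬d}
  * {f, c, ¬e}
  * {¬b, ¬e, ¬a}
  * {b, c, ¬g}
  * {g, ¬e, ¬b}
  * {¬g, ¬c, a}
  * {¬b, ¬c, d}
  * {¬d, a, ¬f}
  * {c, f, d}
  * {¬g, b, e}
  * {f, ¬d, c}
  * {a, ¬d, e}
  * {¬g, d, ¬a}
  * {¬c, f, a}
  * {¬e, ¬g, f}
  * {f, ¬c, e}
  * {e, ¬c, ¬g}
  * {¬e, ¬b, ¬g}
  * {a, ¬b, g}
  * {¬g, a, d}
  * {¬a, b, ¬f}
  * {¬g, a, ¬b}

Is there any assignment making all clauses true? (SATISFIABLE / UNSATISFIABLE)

Branch on a: take a = False.
Set b = False and propagate.
The remaining clauses are satisfied by c = True, d = False, e = False, f = True, g = False.
So a=F, b=F, c=T, d=F, e=F, f=T, g=F is a satisfying assignment.

SATISFIABLE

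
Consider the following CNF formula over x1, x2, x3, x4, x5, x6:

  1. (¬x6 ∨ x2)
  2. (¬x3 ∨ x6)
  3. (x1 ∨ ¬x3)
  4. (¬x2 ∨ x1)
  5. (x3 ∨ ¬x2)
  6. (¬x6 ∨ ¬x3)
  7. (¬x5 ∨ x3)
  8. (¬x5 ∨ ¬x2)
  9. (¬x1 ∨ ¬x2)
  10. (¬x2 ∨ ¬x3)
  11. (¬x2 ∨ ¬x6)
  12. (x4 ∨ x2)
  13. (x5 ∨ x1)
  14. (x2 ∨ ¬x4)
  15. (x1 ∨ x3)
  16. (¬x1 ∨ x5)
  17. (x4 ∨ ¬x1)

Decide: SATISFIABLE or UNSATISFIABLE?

UNSATISFIABLE

x2 = True:
  propagation gives x1=True; an empty clause results — contradiction.
x2 = False:
  propagation gives x6=False, x3=False, x5=False, x4=True; an empty clause results — contradiction.
Every branch closes, so no satisfying assignment exists.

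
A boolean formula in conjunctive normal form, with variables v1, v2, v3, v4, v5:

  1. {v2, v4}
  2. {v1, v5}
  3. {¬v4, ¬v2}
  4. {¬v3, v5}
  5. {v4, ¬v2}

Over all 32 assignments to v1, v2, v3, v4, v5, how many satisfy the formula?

5

The models are:
  v1=F v2=F v3=F v4=T v5=T
  v1=F v2=F v3=T v4=T v5=T
  v1=T v2=F v3=F v4=T v5=F
  v1=T v2=F v3=F v4=T v5=T
  v1=T v2=F v3=T v4=T v5=T
That's 5 in total.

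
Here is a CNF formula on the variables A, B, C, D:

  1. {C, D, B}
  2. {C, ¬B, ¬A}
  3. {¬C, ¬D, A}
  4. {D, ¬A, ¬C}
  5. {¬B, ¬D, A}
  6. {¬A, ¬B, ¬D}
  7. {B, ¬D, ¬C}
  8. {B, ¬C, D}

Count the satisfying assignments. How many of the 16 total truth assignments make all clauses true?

4

Satisfying assignments:
  A=0 B=0 C=0 D=1
  A=0 B=1 C=0 D=0
  A=0 B=1 C=1 D=0
  A=1 B=0 C=0 D=1
Count: 4.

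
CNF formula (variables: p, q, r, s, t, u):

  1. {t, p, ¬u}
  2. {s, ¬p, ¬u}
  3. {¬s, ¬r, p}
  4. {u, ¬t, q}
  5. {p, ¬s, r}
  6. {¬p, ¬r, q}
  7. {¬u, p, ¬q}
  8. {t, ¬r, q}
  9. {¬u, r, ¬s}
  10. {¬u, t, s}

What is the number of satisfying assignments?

Split on p, then u.
  p=T, u=T: remaining (q,r,s,t) ∈ {(T,T,T,F); (T,T,T,T)} — 2.
  p=T, u=F: s free; 5 ways for (q,r,t) × 2^1 = 10.
  p=F, u=T: remaining (q,r,s,t) ∈ {(F,F,F,T); (F,T,F,T)} — 2.
  p=F, u=F: 5 of the 16 assignments to (q,r,s,t) work.
Total: 2 + 10 + 2 + 5 = 19.

19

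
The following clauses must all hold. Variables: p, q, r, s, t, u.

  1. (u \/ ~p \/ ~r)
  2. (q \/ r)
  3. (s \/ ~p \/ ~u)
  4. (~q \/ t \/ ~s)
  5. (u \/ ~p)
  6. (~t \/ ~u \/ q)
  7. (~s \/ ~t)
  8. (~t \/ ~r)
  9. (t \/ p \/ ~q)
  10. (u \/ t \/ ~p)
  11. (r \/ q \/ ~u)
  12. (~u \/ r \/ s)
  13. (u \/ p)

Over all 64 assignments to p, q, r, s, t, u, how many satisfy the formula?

The models are:
  p=0 q=0 r=1 s=0 t=0 u=1
  p=0 q=0 r=1 s=1 t=0 u=1
  p=1 q=0 r=1 s=1 t=0 u=1
Count: 3.

3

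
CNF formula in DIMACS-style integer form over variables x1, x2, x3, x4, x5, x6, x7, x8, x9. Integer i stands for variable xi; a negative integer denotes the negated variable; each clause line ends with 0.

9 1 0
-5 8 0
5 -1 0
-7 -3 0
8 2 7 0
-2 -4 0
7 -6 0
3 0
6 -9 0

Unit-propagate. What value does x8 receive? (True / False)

True

(x3) is a unit clause: x3 = True.
In (!x3 || !x7), !x3 is now false; !x7 must hold, so x7 = False.
In (x7 || !x6), x7 is now false; !x6 must hold, so x6 = False.
(!x9 || x6) with x6 = False leaves only !x9, so x9 = False.
In (x1 || x9), x9 is now false; x1 must hold, so x1 = True.
In (!x1 || x5), !x1 is now false; x5 must hold, so x5 = True.
(!x5 || x8) with x5 = True leaves only x8, so x8 = True.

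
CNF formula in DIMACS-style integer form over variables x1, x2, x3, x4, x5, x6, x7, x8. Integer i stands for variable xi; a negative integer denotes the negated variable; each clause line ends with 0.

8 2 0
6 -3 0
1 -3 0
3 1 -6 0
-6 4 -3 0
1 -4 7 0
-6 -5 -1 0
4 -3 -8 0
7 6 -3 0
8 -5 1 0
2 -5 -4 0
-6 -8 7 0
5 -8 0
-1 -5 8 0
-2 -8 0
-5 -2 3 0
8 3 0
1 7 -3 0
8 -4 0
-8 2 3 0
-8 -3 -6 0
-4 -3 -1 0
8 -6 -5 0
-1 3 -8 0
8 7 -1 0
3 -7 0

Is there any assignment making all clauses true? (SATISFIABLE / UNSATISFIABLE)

UNSATISFIABLE

x3 = True:
  propagation gives x6=True, x1=True, x4=True; an empty clause results — contradiction.
x3 = False:
  propagation gives x8=True, x5=True, x2=False; an empty clause results — contradiction.
Every branch closes, so no satisfying assignment exists.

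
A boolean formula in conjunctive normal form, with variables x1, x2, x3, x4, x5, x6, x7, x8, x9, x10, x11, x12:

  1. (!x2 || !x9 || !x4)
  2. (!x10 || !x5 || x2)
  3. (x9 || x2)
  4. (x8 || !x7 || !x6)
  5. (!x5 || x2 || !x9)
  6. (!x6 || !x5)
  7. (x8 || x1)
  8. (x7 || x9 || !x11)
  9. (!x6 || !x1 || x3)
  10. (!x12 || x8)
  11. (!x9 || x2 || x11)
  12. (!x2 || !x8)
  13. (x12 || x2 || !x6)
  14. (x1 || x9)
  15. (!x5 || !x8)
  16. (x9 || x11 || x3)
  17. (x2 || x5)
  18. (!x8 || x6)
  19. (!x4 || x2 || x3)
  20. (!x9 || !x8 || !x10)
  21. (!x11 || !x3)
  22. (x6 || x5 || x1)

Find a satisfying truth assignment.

x1 = 1, x2 = 1, x3 = 0, x4 = 1, x5 = 0, x6 = 0, x7 = 1, x8 = 0, x9 = 0, x10 = 0, x11 = 1, x12 = 0

Check each clause:
  1. (!x9 || !x4 || !x2) — !x9 is true.
  2. (!x5 || x2 || !x10) — x2 is true.
  3. (x2 || x9) — x2 is true.
  4. (!x7 || !x6 || x8) — !x6 is true.
  5. (x2 || !x9 || !x5) — x2 is true.
  6. (!x5 || !x6) — !x6 is true.
  7. (x1 || x8) — x1 is true.
  8. (x7 || x9 || !x11) — x7 is true.
  9. (!x6 || x3 || !x1) — !x6 is true.
  10. (x8 || !x12) — !x12 is true.
  11. (!x9 || x2 || x11) — x2 is true.
  12. (!x8 || !x2) — !x8 is true.
  13. (x2 || !x6 || x12) — !x6 is true.
  14. (x1 || x9) — x1 is true.
  15. (!x5 || !x8) — !x8 is true.
  16. (x3 || x9 || x11) — x11 is true.
  17. (x5 || x2) — x2 is true.
  18. (!x8 || x6) — !x8 is true.
  19. (!x4 || x3 || x2) — x2 is true.
  20. (!x9 || !x8 || !x10) — !x8 is true.
  21. (!x3 || !x11) — !x3 is true.
  22. (x5 || x1 || x6) — x1 is true.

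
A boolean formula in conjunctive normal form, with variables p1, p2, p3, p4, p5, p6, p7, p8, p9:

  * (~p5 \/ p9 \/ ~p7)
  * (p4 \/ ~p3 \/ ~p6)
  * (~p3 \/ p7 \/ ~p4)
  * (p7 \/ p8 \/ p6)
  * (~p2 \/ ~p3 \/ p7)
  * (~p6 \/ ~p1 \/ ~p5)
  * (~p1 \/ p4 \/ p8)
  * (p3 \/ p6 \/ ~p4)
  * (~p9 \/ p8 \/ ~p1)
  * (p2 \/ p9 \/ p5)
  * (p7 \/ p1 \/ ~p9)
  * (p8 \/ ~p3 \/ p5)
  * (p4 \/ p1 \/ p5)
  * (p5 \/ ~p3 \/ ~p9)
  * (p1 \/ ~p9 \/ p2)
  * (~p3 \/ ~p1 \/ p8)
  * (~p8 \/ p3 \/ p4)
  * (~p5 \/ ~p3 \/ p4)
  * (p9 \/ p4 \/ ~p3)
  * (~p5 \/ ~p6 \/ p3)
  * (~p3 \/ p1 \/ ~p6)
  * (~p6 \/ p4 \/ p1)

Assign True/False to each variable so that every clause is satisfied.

p1=0  p2=1  p3=1  p4=1  p5=1  p6=0  p7=1  p8=0  p9=1

Branch on p1: take p1 = False.
The remaining clauses are satisfied by p2 = True, p3 = True, p4 = True, p5 = True, p6 = False, p7 = True, p8 = False, p9 = True.
Check each clause:
  1. (p9 \/ ~p7 \/ ~p5) — p9 is true.
  2. (~p3 \/ p4 \/ ~p6) — ~p6 is true.
  3. (p7 \/ ~p4 \/ ~p3) — p7 is true.
  4. (p7 \/ p8 \/ p6) — p7 is true.
  5. (p7 \/ ~p3 \/ ~p2) — p7 is true.
  6. (~p6 \/ ~p5 \/ ~p1) — ~p6 is true.
  7. (~p1 \/ p8 \/ p4) — p4 is true.
  8. (p6 \/ p3 \/ ~p4) — p3 is true.
  9. (p8 \/ ~p9 \/ ~p1) — ~p1 is true.
  10. (p9 \/ p5 \/ p2) — p9 is true.
  11. (p7 \/ p1 \/ ~p9) — p7 is true.
  12. (p5 \/ p8 \/ ~p3) — p5 is true.
  13. (p4 \/ p5 \/ p1) — p4 is true.
  14. (~p9 \/ p5 \/ ~p3) — p5 is true.
  15. (p2 \/ p1 \/ ~p9) — p2 is true.
  16. (~p3 \/ ~p1 \/ p8) — ~p1 is true.
  17. (~p8 \/ p3 \/ p4) — ~p8 is true.
  18. (~p5 \/ ~p3 \/ p4) — p4 is true.
  19. (p4 \/ p9 \/ ~p3) — p9 is true.
  20. (~p6 \/ ~p5 \/ p3) — p3 is true.
  21. (~p6 \/ ~p3 \/ p1) — ~p6 is true.
  22. (p1 \/ ~p6 \/ p4) — ~p6 is true.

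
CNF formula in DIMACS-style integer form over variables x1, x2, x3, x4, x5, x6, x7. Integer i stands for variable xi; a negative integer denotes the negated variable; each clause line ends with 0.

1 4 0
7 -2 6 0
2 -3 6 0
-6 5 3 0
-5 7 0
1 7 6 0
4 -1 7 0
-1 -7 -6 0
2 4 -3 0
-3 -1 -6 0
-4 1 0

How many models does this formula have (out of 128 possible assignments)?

Split on x1, then x6.
  x1=1, x6=1: a clause becomes empty — 0.
  x1=1, x6=0: 13 of the 32 assignments to (x2,x3,x4,x5,x7) work.
  x1=0, x6=1: a clause becomes empty — 0.
  x1=0, x6=0: a clause becomes empty — 0.
Total: 0 + 13 + 0 + 0 = 13.

13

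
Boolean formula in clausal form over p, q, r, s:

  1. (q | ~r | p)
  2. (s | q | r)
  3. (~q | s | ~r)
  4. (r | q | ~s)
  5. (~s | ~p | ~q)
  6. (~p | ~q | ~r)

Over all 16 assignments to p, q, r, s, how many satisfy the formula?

6

The models are:
  p=F q=T r=F s=F
  p=F q=T r=F s=T
  p=F q=T r=T s=T
  p=T q=F r=T s=F
  p=T q=F r=T s=T
  p=T q=T r=F s=F
Count: 6.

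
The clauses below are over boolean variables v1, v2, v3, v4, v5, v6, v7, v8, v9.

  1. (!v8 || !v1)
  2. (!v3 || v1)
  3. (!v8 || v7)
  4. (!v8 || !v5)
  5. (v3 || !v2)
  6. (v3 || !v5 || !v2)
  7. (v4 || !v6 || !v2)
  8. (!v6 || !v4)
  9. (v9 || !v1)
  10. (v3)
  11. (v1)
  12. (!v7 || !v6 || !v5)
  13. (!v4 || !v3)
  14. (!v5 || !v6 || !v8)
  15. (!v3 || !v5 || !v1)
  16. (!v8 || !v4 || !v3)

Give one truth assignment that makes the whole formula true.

(v3) is a unit clause, so v3 = True.
The clause (v1) is unit: v1 must be True.
The clause (!v8) is unit: v8 must be False.
Unit propagation: (v9) forces v9 = True.
(!v4) is a unit clause, so v4 = False.
Unit propagation: (!v5) forces v5 = False.
v2 occurs only negated in the remaining clauses — set v2 = False.
v6, v7 are now unconstrained; take v6 = True, v7 = True.
Every clause has at least one true literal under this assignment.
Check each clause:
  1. (!v1 || !v8) — !v8 is true.
  2. (v1 || !v3) — v1 is true.
  3. (v7 || !v8) — !v8 is true.
  4. (!v8 || !v5) — !v8 is true.
  5. (!v2 || v3) — v3 is true.
  6. (v3 || !v2 || !v5) — v3 is true.
  7. (!v6 || v4 || !v2) — !v2 is true.
  8. (!v4 || !v6) — !v4 is true.
  9. (v9 || !v1) — v9 is true.
  10. (v3) — v3 is true.
  11. (v1) — v1 is true.
  12. (!v6 || !v5 || !v7) — !v5 is true.
  13. (!v3 || !v4) — !v4 is true.
  14. (!v8 || !v5 || !v6) — !v8 is true.
  15. (!v5 || !v1 || !v3) — !v5 is true.
  16. (!v4 || !v8 || !v3) — !v8 is true.

v1=True, v2=False, v3=True, v4=False, v5=False, v6=True, v7=True, v8=False, v9=True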